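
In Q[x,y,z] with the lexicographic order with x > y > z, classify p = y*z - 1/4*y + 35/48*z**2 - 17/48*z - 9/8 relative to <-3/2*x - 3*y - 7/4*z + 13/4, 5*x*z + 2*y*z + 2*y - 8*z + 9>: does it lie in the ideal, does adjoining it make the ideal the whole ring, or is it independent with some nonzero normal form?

y*z - 1/4*y + 35/48*z**2 - 17/48*z - 9/8 lies in I (it reduces to 0).

First compute the reduced Gröbner basis of I by Buchberger's algorithm.
f_1 = -3/2*x - 3*y - 7/4*z + 13/4, LT = x.
f_2 = 5*x*z + 2*y*z + 2*y - 8*z + 9, LT = x*z.

S(f_1,f_2): lcm = x*z. S = 8/5*y*z - 2/5*y + 7/6*z**2 - 17/30*z - 9/5.
  leading term y*z: no divisor's leading term divides it; move 8/5*y*z to the remainder.
  leading term y: no divisor's leading term divides it; move -2/5*y to the remainder.
  leading term z**2: no divisor's leading term divides it; move 7/6*z**2 to the remainder.
  leading term z: no divisor's leading term divides it; move -17/30*z to the remainder.
  leading term 1: no divisor's leading term divides it; move -9/5 to the remainder.
  remainder 8/5*y*z - 2/5*y + 7/6*z**2 - 17/30*z - 9/5 ≠ 0; add h_3 = 8/5*y*z - 2/5*y + 7/6*z**2 - 17/30*z - 9/5 to the basis.

The other S-polynomials (S(f_1,h_3), S(f_2,h_3)) all reduce to 0 modulo the current basis, so we have a Gröbner basis.
Inter-reduce: drop elements whose leading term is divisible by another's, tail-reduce, and make monic.
Reduced Gröbner basis: {x + 2*y + 7/6*z - 13/6, y*z - 1/4*y + 35/48*z**2 - 17/48*z - 9/8}.
Label its elements g_1 = x + 2*y + 7/6*z - 13/6, g_2 = y*z - 1/4*y + 35/48*z**2 - 17/48*z - 9/8.

Reduce p = y*z - 1/4*y + 35/48*z**2 - 17/48*z - 9/8 modulo G:
  leading term y*z: subtract (1)·g_2 from y*z - 1/4*y + 35/48*z**2 - 17/48*z - 9/8 → 0
  normal form = 0.
Since the normal form is 0, p ∈ I.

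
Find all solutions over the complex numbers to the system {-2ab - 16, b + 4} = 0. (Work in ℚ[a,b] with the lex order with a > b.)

{(2, -4)}

Compute a lex Gröbner basis by Buchberger's algorithm.
f_1 = -2ab - 16, LT = ab.
f_2 = b + 4, LT = b.

S(f_1,f_2): lcm = ab. S = -4a + 8.
  reduce S modulo (f_1, f_2):
  remainder -4a + 8 ≠ 0; add h_3 = -4a + 8 to the basis.

The other S-polynomials (S(f_1,h_3), S(f_2,h_3)) all reduce to 0 modulo the current basis, so we have a Gröbner basis.
Inter-reduce: drop elements whose leading term is divisible by another's, tail-reduce, and make monic.
Reduced Gröbner basis: {a - 2, b + 4}.

The lex basis is triangular: the last element involves only b. Solving b + 4 = 0 gives b ∈ {-4}; substituting each value into the earlier elements determines the remaining variables.
  b = -4: the earlier basis element becomes a - 2 = 0, giving a = 2 — point (2, -4).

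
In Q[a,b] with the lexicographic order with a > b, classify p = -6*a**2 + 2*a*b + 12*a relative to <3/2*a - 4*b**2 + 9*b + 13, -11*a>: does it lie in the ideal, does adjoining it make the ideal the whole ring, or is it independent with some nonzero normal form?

First compute the reduced Gröbner basis of I by Buchberger's algorithm.
f_1 = 3/2*a - 4*b**2 + 9*b + 13, LT = a.
f_2 = -11*a, LT = a.

S(f_1,f_2): lcm = a. S = -8/3*b**2 + 6*b + 26/3.
  leading term b**2: no divisor's leading term divides it; move -8/3*b**2 to the remainder.
  leading term b: no divisor's leading term divides it; move 6*b to the remainder.
  leading term 1: no divisor's leading term divides it; move 26/3 to the remainder.
  remainder -8/3*b**2 + 6*b + 26/3 ≠ 0; add h_3 = -8/3*b**2 + 6*b + 26/3 to the basis.

S(f_1,h_3): leading monomials are coprime, so the S-polynomial reduces to 0 (Buchberger's first criterion).
S(f_2,h_3): leading monomials are coprime, so the S-polynomial reduces to 0 (Buchberger's first criterion).
Every S-polynomial of the final basis reduces to 0, so we have a Gröbner basis.
Inter-reduce: drop elements whose leading term is divisible by another's, tail-reduce, and make monic.
Reduced Gröbner basis: {a, b**2 - 9/4*b - 13/4}.
Label its elements g_1 = a, g_2 = b**2 - 9/4*b - 13/4.

Reduce p = -6*a**2 + 2*a*b + 12*a modulo G:
  leading term a**2: subtract (-6*a)·g_1 from -6*a**2 + 2*a*b + 12*a → 2*a*b + 12*a
  leading term a*b: subtract (2*b)·g_1 from 2*a*b + 12*a → 12*a
  leading term a: subtract (12)·g_1 from 12*a → 0
  normal form = 0.
Since the normal form is 0, p ∈ I.

-6*a**2 + 2*a*b + 12*a lies in I (it reduces to 0).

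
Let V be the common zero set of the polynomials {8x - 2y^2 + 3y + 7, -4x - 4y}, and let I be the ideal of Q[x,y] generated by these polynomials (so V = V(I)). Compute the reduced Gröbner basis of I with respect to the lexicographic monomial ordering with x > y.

G = {x + y, y^2 + 5/2y - 7/2}

f_1 = 8x - 2y^2 + 3y + 7, LT = x.
f_2 = -4x - 4y, LT = x.

S(f_1,f_2): lcm = x. S = -1/4y^2 - 5/8y + 7/8.
  leading term y^2: no divisor's leading term divides it; move -1/4y^2 to the remainder.
  leading term y: no divisor's leading term divides it; move -5/8y to the remainder.
  leading term 1: no divisor's leading term divides it; move 7/8 to the remainder.
  remainder -1/4y^2 - 5/8y + 7/8 ≠ 0; add g_3 = -1/4y^2 - 5/8y + 7/8 to the basis.

The other S-polynomials (S(f_1,g_3), S(f_2,g_3)) all reduce to 0 modulo the current basis, so we have a Gröbner basis.
Inter-reduce: drop elements whose leading term is divisible by another's, tail-reduce, and make monic.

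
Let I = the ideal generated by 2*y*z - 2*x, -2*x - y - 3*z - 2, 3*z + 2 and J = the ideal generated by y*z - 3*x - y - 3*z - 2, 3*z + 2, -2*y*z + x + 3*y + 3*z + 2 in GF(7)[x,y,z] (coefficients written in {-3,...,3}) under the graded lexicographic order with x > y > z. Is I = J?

Yes, the ideals are equal.

Two ideals are equal iff their reduced Gröbner bases coincide (the reduced basis is unique for a fixed ordering).
Buchberger on the first generating set:
f_1 = 2*y*z - 2*x, LT = y*z.
f_2 = -2*x - y - 3*z - 2, LT = x.
f_3 = 3*z + 2, LT = z.

S(f_1,f_3): lcm = y*z. S = -x - 3*y.
  reduce S modulo (f_1, f_2, f_3):
  remainder y ≠ 0; add g_4 = y to the basis.

The other S-polynomials (S(f_1,f_2), S(f_2,f_3), S(f_1,g_4), S(f_2,g_4), S(f_3,g_4)) all reduce to 0 modulo the current basis, so we have a Gröbner basis.
Inter-reduce: drop elements whose leading term is divisible by another's, tail-reduce, and make monic.
Reduced Gröbner basis: {x, y, z + 3}.

Buchberger on the second generating set:
h_1 = y*z - 3*x - y - 3*z - 2, LT = y*z.
h_2 = 3*z + 2, LT = z.
h_3 = -2*y*z + x + 3*y + 3*z + 2, LT = y*z.

S(h_1,h_2): lcm = y*z. S = -3*x + 3*y - 3*z - 2.
  reduce S modulo (h_1, h_2, h_3):
  remainder -3*x + 3*y ≠ 0; add k_4 = -3*x + 3*y to the basis.

S(h_1,h_3): lcm = y*z. S = x - 3*y + 2*z - 1.
  reduce S modulo (h_1, h_2, h_3, k_4):
  remainder -2*y ≠ 0; add k_5 = -2*y to the basis.

The other S-polynomials (S(h_2,h_3), S(h_1,k_4), S(h_2,k_4), S(h_3,k_4), S(h_1,k_5), S(h_2,k_5), S(h_3,k_5), S(k_4,k_5)) all reduce to 0 modulo the current basis, so we have a Gröbner basis.
Inter-reduce: drop elements whose leading term is divisible by another's, tail-reduce, and make monic.
Reduced Gröbner basis: {x, y, z + 3}.

These coincide, so the ideals are equal.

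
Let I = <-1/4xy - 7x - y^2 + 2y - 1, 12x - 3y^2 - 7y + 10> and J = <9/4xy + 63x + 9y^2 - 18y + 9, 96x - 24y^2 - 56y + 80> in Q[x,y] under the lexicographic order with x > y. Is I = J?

Yes, the ideals are equal.

Since reduced Gröbner bases are canonical representatives of ideals under a given ordering, it suffices to compute and compare them.
Buchberger on the first generating set:
f_1 = -1/4xy - 7x - y^2 + 2y - 1, LT = xy.
f_2 = 12x - 3y^2 - 7y + 10, LT = x.

S(f_1,f_2): lcm = xy. S = 28x + 1/4y^3 + 55/12y^2 - 53/6y + 4.
  leading term x: subtract (7/3)·f_2 from 28x + 1/4y^3 + 55/12y^2 - 53/6y + 4 → 1/4y^3 + 139/12y^2 + 15/2y - 58/3
  leading term y^3: no divisor's leading term divides it; move 1/4y^3 to the remainder.
  leading term y^2: no divisor's leading term divides it; move 139/12y^2 to the remainder.
  leading term y: no divisor's leading term divides it; move 15/2y to the remainder.
  leading term 1: no divisor's leading term divides it; move -58/3 to the remainder.
  remainder 1/4y^3 + 139/12y^2 + 15/2y - 58/3 ≠ 0; add g_3 = 1/4y^3 + 139/12y^2 + 15/2y - 58/3 to the basis.

The other S-polynomials (S(f_1,g_3), S(f_2,g_3)) all reduce to 0 modulo the current basis, so we have a Gröbner basis.
Inter-reduce: drop elements whose leading term is divisible by another's, tail-reduce, and make monic.
Reduced Gröbner basis: {x - 1/4y^2 - 7/12y + 5/6, y^3 + 139/3y^2 + 30y - 232/3}.

Buchberger on the second generating set:
h_1 = 9/4xy + 63x + 9y^2 - 18y + 9, LT = xy.
h_2 = 96x - 24y^2 - 56y + 80, LT = x.

S(h_1,h_2): lcm = xy. S = 28x + 1/4y^3 + 55/12y^2 - 53/6y + 4.
  leading term x: subtract (7/24)·h_2 from 28x + 1/4y^3 + 55/12y^2 - 53/6y + 4 → 1/4y^3 + 139/12y^2 + 15/2y - 58/3
  leading term y^3: no divisor's leading term divides it; move 1/4y^3 to the remainder.
  leading term y^2: no divisor's leading term divides it; move 139/12y^2 to the remainder.
  leading term y: no divisor's leading term divides it; move 15/2y to the remainder.
  leading term 1: no divisor's leading term divides it; move -58/3 to the remainder.
  remainder 1/4y^3 + 139/12y^2 + 15/2y - 58/3 ≠ 0; add k_3 = 1/4y^3 + 139/12y^2 + 15/2y - 58/3 to the basis.

The other S-polynomials (S(h_1,k_3), S(h_2,k_3)) all reduce to 0 modulo the current basis, so we have a Gröbner basis.
Inter-reduce: drop elements whose leading term is divisible by another's, tail-reduce, and make monic.
Reduced Gröbner basis: {x - 1/4y^2 - 7/12y + 5/6, y^3 + 139/3y^2 + 30y - 232/3}.

The two bases agree; hence the ideals are identical.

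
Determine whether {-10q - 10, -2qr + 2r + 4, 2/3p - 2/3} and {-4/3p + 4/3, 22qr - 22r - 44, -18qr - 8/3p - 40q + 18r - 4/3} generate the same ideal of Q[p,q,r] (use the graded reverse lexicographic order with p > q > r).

Yes, the ideals are equal.

Equality of ideals is decidable: compute both reduced Gröbner bases (unique for the ordering) and check whether they agree.
Buchberger on the first generating set:
f_1 = -10q - 10, LT = q.
f_2 = -2qr + 2r + 4, LT = qr.
f_3 = 2/3p - 2/3, LT = p.

S(f_1,f_2): lcm = qr. S = 2r + 2.
  leading term r: no divisor's leading term divides it; move 2r to the remainder.
  leading term 1: no divisor's leading term divides it; move 2 to the remainder.
  remainder 2r + 2 ≠ 0; add g_4 = 2r + 2 to the basis.

The other S-polynomials (S(f_1,f_3), S(f_2,f_3), S(f_1,g_4), S(f_2,g_4), S(f_3,g_4)) all reduce to 0 modulo the current basis, so we have a Gröbner basis.
Inter-reduce: drop elements whose leading term is divisible by another's, tail-reduce, and make monic.
Reduced Gröbner basis: {p - 1, q + 1, r + 1}.

Buchberger on the second generating set:
h_1 = -4/3p + 4/3, LT = p.
h_2 = 22qr - 22r - 44, LT = qr.
h_3 = -18qr - 8/3p - 40q + 18r - 4/3, LT = qr.

S(h_2,h_3): lcm = qr. S = -4/27p - 20/9q - 56/27.
  leading term p: subtract (1/9)·h_1 from -4/27p - 20/9q - 56/27 → -20/9q - 20/9
  leading term q: no divisor's leading term divides it; move -20/9q to the remainder.
  leading term 1: no divisor's leading term divides it; move -20/9 to the remainder.
  remainder -20/9q - 20/9 ≠ 0; add k_4 = -20/9q - 20/9 to the basis.

S(h_2,k_4): lcm = qr. S = -2r - 2.
  leading term r: no divisor's leading term divides it; move -2r to the remainder.
  leading term 1: no divisor's leading term divides it; move -2 to the remainder.
  remainder -2r - 2 ≠ 0; add k_5 = -2r - 2 to the basis.

The other S-polynomials (S(h_1,h_2), S(h_1,h_3), S(h_1,k_4), S(h_3,k_4), S(h_1,k_5), S(h_2,k_5), S(h_3,k_5), S(k_4,k_5)) all reduce to 0 modulo the current basis, so we have a Gröbner basis.
Inter-reduce: drop elements whose leading term is divisible by another's, tail-reduce, and make monic.
Reduced Gröbner basis: {p - 1, q + 1, r + 1}.

Same reduced basis, so the two generating sets span the same ideal.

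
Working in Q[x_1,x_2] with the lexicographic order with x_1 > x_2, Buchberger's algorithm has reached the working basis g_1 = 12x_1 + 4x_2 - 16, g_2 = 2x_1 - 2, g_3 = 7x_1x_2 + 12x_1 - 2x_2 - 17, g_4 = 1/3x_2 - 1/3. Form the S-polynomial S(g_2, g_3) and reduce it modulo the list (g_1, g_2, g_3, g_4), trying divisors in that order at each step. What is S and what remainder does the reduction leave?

S(g_2, g_3) = -12/7x_1 - 5/7x_2 + 17/7; remainder on division = 0.

lcm(LM(g_2), LM(g_3)) = x_1x_2.
S = (lcm/LT(g_2))·g_2 − (lcm/LT(g_3))·g_3 = -12/7x_1 - 5/7x_2 + 17/7.
Reduce S modulo (g_1, g_2, g_3, g_4) in that order:
  leading term x_1: subtract (-1/7)·g_1 from -12/7x_1 - 5/7x_2 + 17/7 → -1/7x_2 + 1/7
  leading term x_2: subtract (-3/7)·g_4 from -1/7x_2 + 1/7 → 0
The remainder is 0, so this S-polynomial contributes no new basis element.
This is the inner loop of Buchberger's algorithm — each nonzero remainder becomes a new basis element.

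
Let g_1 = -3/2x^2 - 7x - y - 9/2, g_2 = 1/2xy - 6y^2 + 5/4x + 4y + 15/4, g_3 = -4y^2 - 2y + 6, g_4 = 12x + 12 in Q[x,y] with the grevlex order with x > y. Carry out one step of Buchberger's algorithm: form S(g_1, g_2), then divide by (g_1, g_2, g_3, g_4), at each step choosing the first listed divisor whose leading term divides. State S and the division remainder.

lcm(LM(g_1), LM(g_2)) = x^2y.
S = (lcm/LT(g_1))·g_1 − (lcm/LT(g_2))·g_2 = 12xy^2 - 5/2x^2 - 10/3xy + 2/3y^2 - 15/2x + 3y.
Reduce S modulo (g_1, g_2, g_3, g_4) in that order:
  leading term xy^2: subtract (24y)·g_2 from 12xy^2 - 5/2x^2 - 10/3xy + 2/3y^2 - 15/2x + 3y → 144y^3 - 5/2x^2 - 100/3xy - 286/3y^2 - 15/2x - 87y
  leading term y^3: subtract (-36y)·g_3 from 144y^3 - 5/2x^2 - 100/3xy - 286/3y^2 - 15/2x - 87y → -5/2x^2 - 100/3xy - 502/3y^2 - 15/2x + 129y
  leading term x^2: subtract (5/3)·g_1 from -5/2x^2 - 100/3xy - 502/3y^2 - 15/2x + 129y → -100/3xy - 502/3y^2 + 25/6x + 392/3y + 15/2
  leading term xy: subtract (-200/3)·g_2 from -100/3xy - 502/3y^2 + 25/6x + 392/3y + 15/2 → -1702/3y^2 + 175/2x + 1192/3y + 515/2
  leading term y^2: subtract (851/6)·g_3 from -1702/3y^2 + 175/2x + 1192/3y + 515/2 → 175/2x + 681y - 1187/2
  leading term x: subtract (175/24)·g_4 from 175/2x + 681y - 1187/2 → 681y - 681
  leading term y: no divisor's leading term divides it; move 681y to the remainder.
  leading term 1: no divisor's leading term divides it; move -681 to the remainder.
The remainder 681y - 681 is nonzero, so it would be added as the next basis element.

S(g_1, g_2) = 12xy^2 - 5/2x^2 - 10/3xy + 2/3y^2 - 15/2x + 3y; remainder on division = 681y - 681.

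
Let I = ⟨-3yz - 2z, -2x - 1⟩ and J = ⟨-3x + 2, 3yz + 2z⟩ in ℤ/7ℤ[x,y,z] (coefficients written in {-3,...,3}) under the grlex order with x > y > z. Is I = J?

Yes, the ideals are equal.

Equality of ideals is decidable: compute both reduced Gröbner bases (unique for the ordering) and check whether they agree.
Buchberger on the first generating set:
f_1 = -3yz - 2z, LT = yz.
f_2 = -2x - 1, LT = x.

The S-polynomials (S(f_1,f_2)) all reduce to 0 modulo the current basis, so we have a Gröbner basis.
Inter-reduce: drop elements whose leading term is divisible by another's, tail-reduce, and make monic.
Reduced Gröbner basis: {yz + 3z, x - 3}.

Buchberger on the second generating set:
h_1 = -3x + 2, LT = x.
h_2 = 3yz + 2z, LT = yz.

The S-polynomials (S(h_1,h_2)) all reduce to 0 modulo the current basis, so we have a Gröbner basis.
Inter-reduce: drop elements whose leading term is divisible by another's, tail-reduce, and make monic.
Reduced Gröbner basis: {yz + 3z, x - 3}.

Same reduced basis, so the two generating sets span the same ideal.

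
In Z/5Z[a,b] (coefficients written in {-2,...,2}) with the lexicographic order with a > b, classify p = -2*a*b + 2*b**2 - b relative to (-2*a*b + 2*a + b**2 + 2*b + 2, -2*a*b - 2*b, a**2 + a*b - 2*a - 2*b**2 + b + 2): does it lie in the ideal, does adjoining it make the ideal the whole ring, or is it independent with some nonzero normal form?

First compute the reduced Gröbner basis of I by Buchberger's algorithm.
f_1 = -2*a*b + 2*a + b**2 + 2*b + 2, LT = a*b.
f_2 = -2*a*b - 2*b, LT = a*b.
f_3 = a**2 + a*b - 2*a - 2*b**2 + b + 2, LT = a**2.

S(f_1,f_2): lcm = a*b. S = -a + 2*b**2 - 2*b - 1.
  leading term a: no divisor's leading term divides it; move -a to the remainder.
  leading term b**2: no divisor's leading term divides it; move 2*b**2 to the remainder.
  leading term b: no divisor's leading term divides it; move -2*b to the remainder.
  leading term 1: no divisor's leading term divides it; move -1 to the remainder.
  remainder -a + 2*b**2 - 2*b - 1 ≠ 0; add h_4 = -a + 2*b**2 - 2*b - 1 to the basis.

S(f_1,f_3): lcm = a**2*b. S = -a**2 + a*b**2 + a*b - a + 2*b**3 - b**2 - 2*b.
  leading term a**2: subtract (-1)·f_3 from -a**2 + a*b**2 + a*b - a + 2*b**3 - b**2 - 2*b → a*b**2 + 2*a*b + 2*a + 2*b**3 + 2*b**2 - b + 2
  leading term a*b**2: subtract (2*b)·f_1 from a*b**2 + 2*a*b + 2*a + 2*b**3 + 2*b**2 - b + 2 → -2*a*b + 2*a - 2*b**2 + 2
  leading term a*b: subtract (1)·f_1 from -2*a*b + 2*a - 2*b**2 + 2 → 2*b**2 - 2*b
  leading term b**2: no divisor's leading term divides it; move 2*b**2 to the remainder.
  leading term b: no divisor's leading term divides it; move -2*b to the remainder.
  remainder 2*b**2 - 2*b ≠ 0; add h_5 = 2*b**2 - 2*b to the basis.

S(f_2,f_3): lcm = a**2*b. S = -a*b**2 - 2*a*b + 2*b**3 - b**2 - 2*b.
  leading term a*b**2: subtract (-2*b)·f_1 from -a*b**2 - 2*a*b + 2*b**3 - b**2 - 2*b → 2*a*b - b**3 - 2*b**2 + 2*b
  leading term a*b: subtract (-1)·f_1 from 2*a*b - b**3 - 2*b**2 + 2*b → 2*a - b**3 - b**2 - b + 2
  leading term a: subtract (-2)·h_4 from 2*a - b**3 - b**2 - b + 2 → -b**3 - 2*b**2
  leading term b**3: subtract (2*b)·h_5 from -b**3 - 2*b**2 → 2*b**2
  leading term b**2: subtract (1)·h_5 from 2*b**2 → 2*b
  leading term b: no divisor's leading term divides it; move 2*b to the remainder.
  remainder 2*b ≠ 0; add h_6 = 2*b to the basis.

The other S-polynomials (S(f_1,h_4), S(f_2,h_4), S(f_3,h_4), S(f_1,h_5), S(f_2,h_5), S(f_3,h_5), S(h_4,h_5), S(f_1,h_6), S(f_2,h_6), S(f_3,h_6), S(h_4,h_6), S(h_5,h_6)) all reduce to 0 modulo the current basis, so we have a Gröbner basis.
Inter-reduce: drop elements whose leading term is divisible by another's, tail-reduce, and make monic.
Reduced Gröbner basis: {a + 1, b}.
Label its elements g_1 = a + 1, g_2 = b.

Reduce p = -2*a*b + 2*b**2 - b modulo G:
  leading term a*b: subtract (-2*b)·g_1 from -2*a*b + 2*b**2 - b → 2*b**2 + b
  leading term b**2: subtract (2*b)·g_2 from 2*b**2 + b → b
  leading term b: subtract (1)·g_2 from b → 0
  normal form = 0.
Since the normal form is 0, p ∈ I.

-2*a*b + 2*b**2 - b lies in I (it reduces to 0).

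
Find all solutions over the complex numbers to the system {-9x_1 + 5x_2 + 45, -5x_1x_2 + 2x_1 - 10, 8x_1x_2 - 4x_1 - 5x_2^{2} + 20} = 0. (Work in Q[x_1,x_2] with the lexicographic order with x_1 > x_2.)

{(5, 0)}

Compute a lex Gröbner basis by Buchberger's algorithm.
f_1 = -9x_1 + 5x_2 + 45, LT = x_1.
f_2 = -5x_1x_2 + 2x_1 - 10, LT = x_1x_2.
f_3 = 8x_1x_2 - 4x_1 - 5x_2^{2} + 20, LT = x_1x_2.

S(f_1,f_2): lcm = x_1x_2. S = \tfrac{2}{5}x_1 - \tfrac{5}{9}x_2^{2} - 5x_2 - 2.
  leading term x_1: subtract (-\tfrac{2}{45})·f_1 from \tfrac{2}{5}x_1 - \tfrac{5}{9}x_2^{2} - 5x_2 - 2 → -\tfrac{5}{9}x_2^{2} - \tfrac{43}{9}x_2
  leading term x_2^{2}: no divisor's leading term divides it; move -\tfrac{5}{9}x_2^{2} to the remainder.
  leading term x_2: no divisor's leading term divides it; move -\tfrac{43}{9}x_2 to the remainder.
  remainder -\tfrac{5}{9}x_2^{2} - \tfrac{43}{9}x_2 ≠ 0; add h_4 = -\tfrac{5}{9}x_2^{2} - \tfrac{43}{9}x_2 to the basis.

S(f_1,f_3): lcm = x_1x_2. S = \tfrac{1}{2}x_1 + \tfrac{5}{72}x_2^{2} - 5x_2 - \tfrac{5}{2}.
  leading term x_1: subtract (-\tfrac{1}{18})·f_1 from \tfrac{1}{2}x_1 + \tfrac{5}{72}x_2^{2} - 5x_2 - \tfrac{5}{2} → \tfrac{5}{72}x_2^{2} - \tfrac{85}{18}x_2
  leading term x_2^{2}: subtract (-\tfrac{1}{8})·h_4 from \tfrac{5}{72}x_2^{2} - \tfrac{85}{18}x_2 → -\tfrac{383}{72}x_2
  leading term x_2: no divisor's leading term divides it; move -\tfrac{383}{72}x_2 to the remainder.
  remainder -\tfrac{383}{72}x_2 ≠ 0; add h_5 = -\tfrac{383}{72}x_2 to the basis.

The other S-polynomials (S(f_2,f_3), S(f_1,h_4), S(f_2,h_4), S(f_3,h_4), S(f_1,h_5), S(f_2,h_5), S(f_3,h_5), S(h_4,h_5)) all reduce to 0 modulo the current basis, so we have a Gröbner basis.
Inter-reduce: drop elements whose leading term is divisible by another's, tail-reduce, and make monic.
Reduced Gröbner basis: {x_1 - 5, x_2}.

Since the basis is lex-ordered, x_2 is univariate in x_2. Its roots are {0}. Back-substituting each root into the other basis elements fixes the other coordinates.
  x_2 = 0: the earlier basis element becomes x_1 - 5 = 0, giving x_1 = 5 — point (5, 0).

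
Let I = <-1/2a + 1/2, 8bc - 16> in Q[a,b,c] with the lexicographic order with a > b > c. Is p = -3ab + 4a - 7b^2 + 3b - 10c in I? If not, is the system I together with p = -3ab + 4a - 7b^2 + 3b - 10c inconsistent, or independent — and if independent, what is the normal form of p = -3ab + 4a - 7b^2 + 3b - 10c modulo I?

-3ab + 4a - 7b^2 + 3b - 10c is independent of I; its normal form modulo I is -7b^2 - 10c + 4.

First compute the reduced Gröbner basis of I by Buchberger's algorithm.
f_1 = -1/2a + 1/2, LT = a.
f_2 = 8bc - 16, LT = bc.

The S-polynomials (S(f_1,f_2)) all reduce to 0 modulo the current basis, so we have a Gröbner basis.
Inter-reduce: drop elements whose leading term is divisible by another's, tail-reduce, and make monic.
Reduced Gröbner basis: {a - 1, bc - 2}.
Label its elements g_1 = a - 1, g_2 = bc - 2.

Reduce p = -3ab + 4a - 7b^2 + 3b - 10c modulo G:
  leading term ab: subtract (-3b)·g_1 from -3ab + 4a - 7b^2 + 3b - 10c → 4a - 7b^2 - 10c
  leading term a: subtract (4)·g_1 from 4a - 7b^2 - 10c → -7b^2 - 10c + 4
  leading term b^2: no divisor's leading term divides it; move -7b^2 to the remainder.
  leading term c: no divisor's leading term divides it; move -10c to the remainder.
  leading term 1: no divisor's leading term divides it; move 4 to the remainder.
  normal form = -7b^2 - 10c + 4.
The normal form is nonzero, so p ∉ I. Since p minus its normal form lies in I, I + (p) = I + (r) where r = -7b^2 - 10c + 4; decide whether this ideal is the whole ring.
Run Buchberger on G together with r (pairs among the g_i already reduce to 0 since G is a Gröbner basis):
g_1 = a - 1, LT = a.
g_2 = bc - 2, LT = bc.
r = -7b^2 - 10c + 4, LT = b^2.

S(g_2,r): lcm = b^2c. S = -2b - 10/7c^2 + 4/7c.
  reduce S modulo (g_1, g_2, r):
  remainder -2b - 10/7c^2 + 4/7c ≠ 0; add m_4 = -2b - 10/7c^2 + 4/7c to the basis.

S(g_2,m_4): lcm = bc. S = -5/7c^3 + 2/7c^2 - 2.
  reduce S modulo (g_1, g_2, r, m_4):
  remainder -5/7c^3 + 2/7c^2 - 2 ≠ 0; add m_5 = -5/7c^3 + 2/7c^2 - 2 to the basis.

The other S-polynomials (S(g_1,g_2), S(g_1,r), S(g_1,m_4), S(r,m_4), S(g_1,m_5), S(g_2,m_5), S(r,m_5), S(m_4,m_5)) all reduce to 0 modulo the current basis, so we have a Gröbner basis.
Inter-reduce: drop elements whose leading term is divisible by another's, tail-reduce, and make monic.
Reduced Gröbner basis: {a - 1, b + 5/7c^2 - 2/7c, c^3 - 2/5c^2 + 14/5}.
The reduced Gröbner basis of I + (p) is {a - 1, b + 5/7c^2 - 2/7c, c^3 - 2/5c^2 + 14/5} ≠ {1}, a proper ideal, so the enlarged system stays consistent: p is independent of I, with normal form -7b^2 - 10c + 4.

Ideal membership is decidable via reduction modulo a Gröbner basis.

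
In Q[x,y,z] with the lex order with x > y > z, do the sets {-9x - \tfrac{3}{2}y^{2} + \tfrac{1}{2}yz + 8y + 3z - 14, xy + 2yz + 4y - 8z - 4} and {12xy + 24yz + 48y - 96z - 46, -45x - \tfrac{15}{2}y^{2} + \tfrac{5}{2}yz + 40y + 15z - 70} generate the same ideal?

Equality of ideals is decidable: compute both reduced Gröbner bases (unique for the ordering) and check whether they agree.
Buchberger on the first generating set:
f_1 = -9x - \tfrac{3}{2}y^{2} + \tfrac{1}{2}yz + 8y + 3z - 14, LT = x.
f_2 = xy + 2yz + 4y - 8z - 4, LT = xy.

S(f_1,f_2): lcm = xy. S = \tfrac{1}{6}y^{3} - \tfrac{1}{18}y^{2}z - \tfrac{8}{9}y^{2} - \tfrac{7}{3}yz - \tfrac{22}{9}y + 8z + 4.
  leading term y^{3}: no divisor's leading term divides it; move \tfrac{1}{6}y^{3} to the remainder.
  leading term y^{2}z: no divisor's leading term divides it; move -\tfrac{1}{18}y^{2}z to the remainder.
  leading term y^{2}: no divisor's leading term divides it; move -\tfrac{8}{9}y^{2} to the remainder.
  leading term yz: no divisor's leading term divides it; move -\tfrac{7}{3}yz to the remainder.
  leading term y: no divisor's leading term divides it; move -\tfrac{22}{9}y to the remainder.
  leading term z: no divisor's leading term divides it; move 8z to the remainder.
  leading term 1: no divisor's leading term divides it; move 4 to the remainder.
  remainder \tfrac{1}{6}y^{3} - \tfrac{1}{18}y^{2}z - \tfrac{8}{9}y^{2} - \tfrac{7}{3}yz - \tfrac{22}{9}y + 8z + 4 ≠ 0; add g_3 = \tfrac{1}{6}y^{3} - \tfrac{1}{18}y^{2}z - \tfrac{8}{9}y^{2} - \tfrac{7}{3}yz - \tfrac{22}{9}y + 8z + 4 to the basis.

The other S-polynomials (S(f_1,g_3), S(f_2,g_3)) all reduce to 0 modulo the current basis, so we have a Gröbner basis.
Inter-reduce: drop elements whose leading term is divisible by another's, tail-reduce, and make monic.
Reduced Gröbner basis: {x + \tfrac{1}{6}y^{2} - \tfrac{1}{18}yz - \tfrac{8}{9}y - \tfrac{1}{3}z + \tfrac{14}{9}, y^{3} - \tfrac{1}{3}y^{2}z - \tfrac{16}{3}y^{2} - 14yz - \tfrac{44}{3}y + 48z + 24}.

Buchberger on the second generating set:
h_1 = 12xy + 24yz + 48y - 96z - 46, LT = xy.
h_2 = -45x - \tfrac{15}{2}y^{2} + \tfrac{5}{2}yz + 40y + 15z - 70, LT = x.

S(h_1,h_2): lcm = xy. S = -\tfrac{1}{6}y^{3} + \tfrac{1}{18}y^{2}z + \tfrac{8}{9}y^{2} + \tfrac{7}{3}yz + \tfrac{22}{9}y - 8z - \tfrac{23}{6}.
  leading term y^{3}: no divisor's leading term divides it; move -\tfrac{1}{6}y^{3} to the remainder.
  leading term y^{2}z: no divisor's leading term divides it; move \tfrac{1}{18}y^{2}z to the remainder.
  leading term y^{2}: no divisor's leading term divides it; move \tfrac{8}{9}y^{2} to the remainder.
  leading term yz: no divisor's leading term divides it; move \tfrac{7}{3}yz to the remainder.
  leading term y: no divisor's leading term divides it; move \tfrac{22}{9}y to the remainder.
  leading term z: no divisor's leading term divides it; move -8z to the remainder.
  leading term 1: no divisor's leading term divides it; move -\tfrac{23}{6} to the remainder.
  remainder -\tfrac{1}{6}y^{3} + \tfrac{1}{18}y^{2}z + \tfrac{8}{9}y^{2} + \tfrac{7}{3}yz + \tfrac{22}{9}y - 8z - \tfrac{23}{6} ≠ 0; add k_3 = -\tfrac{1}{6}y^{3} + \tfrac{1}{18}y^{2}z + \tfrac{8}{9}y^{2} + \tfrac{7}{3}yz + \tfrac{22}{9}y - 8z - \tfrac{23}{6} to the basis.

The other S-polynomials (S(h_1,k_3), S(h_2,k_3)) all reduce to 0 modulo the current basis, so we have a Gröbner basis.
Inter-reduce: drop elements whose leading term is divisible by another's, tail-reduce, and make monic.
Reduced Gröbner basis: {x + \tfrac{1}{6}y^{2} - \tfrac{1}{18}yz - \tfrac{8}{9}y - \tfrac{1}{3}z + \tfrac{14}{9}, y^{3} - \tfrac{1}{3}y^{2}z - \tfrac{16}{3}y^{2} - 14yz - \tfrac{44}{3}y + 48z + 23}.

The bases are distinct; the ideals are different.

No, the ideals differ.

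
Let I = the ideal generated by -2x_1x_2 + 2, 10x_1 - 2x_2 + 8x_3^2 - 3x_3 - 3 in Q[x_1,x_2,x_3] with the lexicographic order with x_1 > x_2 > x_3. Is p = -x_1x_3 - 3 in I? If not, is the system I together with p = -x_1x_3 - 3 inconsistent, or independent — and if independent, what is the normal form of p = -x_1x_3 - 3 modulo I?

-x_1x_3 - 3 is independent of I; its normal form modulo I is -1/5x_2x_3 + 4/5x_3^3 - 3/10x_3^2 - 3/10x_3 - 3.

First compute the reduced Gröbner basis of I by Buchberger's algorithm.
f_1 = -2x_1x_2 + 2, LT = x_1x_2.
f_2 = 10x_1 - 2x_2 + 8x_3^2 - 3x_3 - 3, LT = x_1.

S(f_1,f_2): lcm = x_1x_2. S = 1/5x_2^2 - 4/5x_2x_3^2 + 3/10x_2x_3 + 3/10x_2 - 1.
  leading term x_2^2: no divisor's leading term divides it; move 1/5x_2^2 to the remainder.
  leading term x_2x_3^2: no divisor's leading term divides it; move -4/5x_2x_3^2 to the remainder.
  leading term x_2x_3: no divisor's leading term divides it; move 3/10x_2x_3 to the remainder.
  leading term x_2: no divisor's leading term divides it; move 3/10x_2 to the remainder.
  leading term 1: no divisor's leading term divides it; move -1 to the remainder.
  remainder 1/5x_2^2 - 4/5x_2x_3^2 + 3/10x_2x_3 + 3/10x_2 - 1 ≠ 0; add h_3 = 1/5x_2^2 - 4/5x_2x_3^2 + 3/10x_2x_3 + 3/10x_2 - 1 to the basis.

The other S-polynomials (S(f_1,h_3), S(f_2,h_3)) all reduce to 0 modulo the current basis, so we have a Gröbner basis.
Inter-reduce: drop elements whose leading term is divisible by another's, tail-reduce, and make monic.
Reduced Gröbner basis: {x_1 - 1/5x_2 + 4/5x_3^2 - 3/10x_3 - 3/10, x_2^2 - 4x_2x_3^2 + 3/2x_2x_3 + 3/2x_2 - 5}.
Label its elements g_1 = x_1 - 1/5x_2 + 4/5x_3^2 - 3/10x_3 - 3/10, g_2 = x_2^2 - 4x_2x_3^2 + 3/2x_2x_3 + 3/2x_2 - 5.

Reduce p = -x_1x_3 - 3 modulo G:
  leading term x_1x_3: subtract (-x_3)·g_1 from -x_1x_3 - 3 → -1/5x_2x_3 + 4/5x_3^3 - 3/10x_3^2 - 3/10x_3 - 3
  leading term x_2x_3: no divisor's leading term divides it; move -1/5x_2x_3 to the remainder.
  leading term x_3^3: no divisor's leading term divides it; move 4/5x_3^3 to the remainder.
  leading term x_3^2: no divisor's leading term divides it; move -3/10x_3^2 to the remainder.
  leading term x_3: no divisor's leading term divides it; move -3/10x_3 to the remainder.
  leading term 1: no divisor's leading term divides it; move -3 to the remainder.
  normal form = -1/5x_2x_3 + 4/5x_3^3 - 3/10x_3^2 - 3/10x_3 - 3.
The normal form is nonzero, so p ∉ I. Since p minus its normal form lies in I, I + (p) = I + (r) where r = -1/5x_2x_3 + 4/5x_3^3 - 3/10x_3^2 - 3/10x_3 - 3; decide whether this ideal is the whole ring.
Run Buchberger on G together with r (pairs among the g_i already reduce to 0 since G is a Gröbner basis):
g_1 = x_1 - 1/5x_2 + 4/5x_3^2 - 3/10x_3 - 3/10, LT = x_1.
g_2 = x_2^2 - 4x_2x_3^2 + 3/2x_2x_3 + 3/2x_2 - 5, LT = x_2^2.
r = -1/5x_2x_3 + 4/5x_3^3 - 3/10x_3^2 - 3/10x_3 - 3, LT = x_2x_3.

S(g_2,r): lcm = x_2^2x_3. S = -15x_2 - 5x_3.
  leading term x_2: no divisor's leading term divides it; move -15x_2 to the remainder.
  leading term x_3: no divisor's leading term divides it; move -5x_3 to the remainder.
  remainder -15x_2 - 5x_3 ≠ 0; add m_4 = -15x_2 - 5x_3 to the basis.

S(g_2,m_4): lcm = x_2^2. S = -4x_2x_3^2 + 7/6x_2x_3 + 3/2x_2 - 5.
  leading term x_2x_3^2: subtract (20x_3)·r from -4x_2x_3^2 + 7/6x_2x_3 + 3/2x_2 - 5 → 7/6x_2x_3 + 3/2x_2 - 16x_3^4 + 6x_3^3 + 6x_3^2 + 60x_3 - 5
  leading term x_2x_3: subtract (-35/6)·r from 7/6x_2x_3 + 3/2x_2 - 16x_3^4 + 6x_3^3 + 6x_3^2 + 60x_3 - 5 → 3/2x_2 - 16x_3^4 + 32/3x_3^3 + 17/4x_3^2 + 233/4x_3 - 45/2
  leading term x_2: subtract (-1/10)·m_4 from 3/2x_2 - 16x_3^4 + 32/3x_3^3 + 17/4x_3^2 + 233/4x_3 - 45/2 → -16x_3^4 + 32/3x_3^3 + 17/4x_3^2 + 231/4x_3 - 45/2
  leading term x_3^4: no divisor's leading term divides it; move -16x_3^4 to the remainder.
  leading term x_3^3: no divisor's leading term divides it; move 32/3x_3^3 to the remainder.
  leading term x_3^2: no divisor's leading term divides it; move 17/4x_3^2 to the remainder.
  leading term x_3: no divisor's leading term divides it; move 231/4x_3 to the remainder.
  leading term 1: no divisor's leading term divides it; move -45/2 to the remainder.
  remainder -16x_3^4 + 32/3x_3^3 + 17/4x_3^2 + 231/4x_3 - 45/2 ≠ 0; add m_5 = -16x_3^4 + 32/3x_3^3 + 17/4x_3^2 + 231/4x_3 - 45/2 to the basis.

S(r,m_4): lcm = x_2x_3. S = -4x_3^3 + 7/6x_3^2 + 3/2x_3 + 15.
  leading term x_3^3: no divisor's leading term divides it; move -4x_3^3 to the remainder.
  leading term x_3^2: no divisor's leading term divides it; move 7/6x_3^2 to the remainder.
  leading term x_3: no divisor's leading term divides it; move 3/2x_3 to the remainder.
  leading term 1: no divisor's leading term divides it; move 15 to the remainder.
  remainder -4x_3^3 + 7/6x_3^2 + 3/2x_3 + 15 ≠ 0; add m_6 = -4x_3^3 + 7/6x_3^2 + 3/2x_3 + 15 to the basis.

The other S-polynomials (S(g_1,g_2), S(g_1,r), S(g_1,m_4), S(g_1,m_5), S(g_2,m_5), S(r,m_5), S(m_4,m_5), S(g_1,m_6), S(g_2,m_6), S(r,m_6), S(m_4,m_6), S(m_5,m_6)) all reduce to 0 modulo the current basis, so we have a Gröbner basis.
Inter-reduce: drop elements whose leading term is divisible by another's, tail-reduce, and make monic.
Reduced Gröbner basis: {x_1 + 4/5x_3^2 - 7/30x_3 - 3/10, x_2 + 1/3x_3, x_3^3 - 7/24x_3^2 - 3/8x_3 - 15/4}.
The reduced Gröbner basis of I + (p) is {x_1 + 4/5x_3^2 - 7/30x_3 - 3/10, x_2 + 1/3x_3, x_3^3 - 7/24x_3^2 - 3/8x_3 - 15/4} ≠ {1}, a proper ideal, so the enlarged system stays consistent: p is independent of I, with normal form -1/5x_2x_3 + 4/5x_3^3 - 3/10x_3^2 - 3/10x_3 - 3.

Ideal membership is decidable via reduction modulo a Gröbner basis.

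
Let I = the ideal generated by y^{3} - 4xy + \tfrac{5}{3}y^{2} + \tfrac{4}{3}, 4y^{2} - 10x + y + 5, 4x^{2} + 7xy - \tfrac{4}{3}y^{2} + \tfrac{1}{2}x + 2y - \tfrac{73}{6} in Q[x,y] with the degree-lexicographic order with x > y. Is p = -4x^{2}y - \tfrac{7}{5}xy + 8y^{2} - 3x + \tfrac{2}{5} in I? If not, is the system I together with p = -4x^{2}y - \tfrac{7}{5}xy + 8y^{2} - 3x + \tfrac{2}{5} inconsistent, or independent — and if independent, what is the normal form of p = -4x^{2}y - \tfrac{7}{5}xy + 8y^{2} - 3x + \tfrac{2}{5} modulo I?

-4x^{2}y - \tfrac{7}{5}xy + 8y^{2} - 3x + \tfrac{2}{5} lies in I (it reduces to 0).

First compute the reduced Gröbner basis of I by Buchberger's algorithm.
f_1 = y^{3} - 4xy + \tfrac{5}{3}y^{2} + \tfrac{4}{3}, LT = y^{3}.
f_2 = 4y^{2} - 10x + y + 5, LT = y^{2}.
f_3 = 4x^{2} + 7xy - \tfrac{4}{3}y^{2} + \tfrac{1}{2}x + 2y - \tfrac{73}{6}, LT = x^{2}.

S(f_1,f_2): lcm = y^{3}. S = -\tfrac{3}{2}xy + \tfrac{17}{12}y^{2} - \tfrac{5}{4}y + \tfrac{4}{3}.
  leading term xy: no divisor's leading term divides it; move -\tfrac{3}{2}xy to the remainder.
  leading term y^{2}: subtract (\tfrac{17}{48})·f_2 from \tfrac{17}{12}y^{2} - \tfrac{5}{4}y + \tfrac{4}{3} → \tfrac{85}{24}x - \tfrac{77}{48}y - \tfrac{7}{16}
  leading term x: no divisor's leading term divides it; move \tfrac{85}{24}x to the remainder.
  leading term y: no divisor's leading term divides it; move -\tfrac{77}{48}y to the remainder.
  leading term 1: no divisor's leading term divides it; move -\tfrac{7}{16} to the remainder.
  remainder -\tfrac{3}{2}xy + \tfrac{85}{24}x - \tfrac{77}{48}y - \tfrac{7}{16} ≠ 0; add h_4 = -\tfrac{3}{2}xy + \tfrac{85}{24}x - \tfrac{77}{48}y - \tfrac{7}{16} to the basis.

S(f_1,h_4): lcm = xy^{3}. S = -4x^{2}y + \tfrac{145}{36}xy^{2} - \tfrac{77}{72}y^{3} - \tfrac{7}{24}y^{2} + \tfrac{4}{3}x.
  leading term x^{2}y: subtract (-y)·f_3 from -4x^{2}y + \tfrac{145}{36}xy^{2} - \tfrac{77}{72}y^{3} - \tfrac{7}{24}y^{2} + \tfrac{4}{3}x → \tfrac{397}{36}xy^{2} - \tfrac{173}{72}y^{3} + \tfrac{1}{2}xy + \tfrac{41}{24}y^{2} + \tfrac{4}{3}x - \tfrac{73}{6}y
  leading term xy^{2}: subtract (\tfrac{397}{144}x)·f_2 from \tfrac{397}{36}xy^{2} - \tfrac{173}{72}y^{3} + \tfrac{1}{2}xy + \tfrac{41}{24}y^{2} + \tfrac{4}{3}x - \tfrac{73}{6}y → -\tfrac{173}{72}y^{3} + \tfrac{1985}{72}x^{2} - \tfrac{325}{144}xy + \tfrac{41}{24}y^{2} - \tfrac{1793}{144}x - \tfrac{73}{6}y
  leading term y^{3}: subtract (-\tfrac{173}{72})·f_1 from -\tfrac{173}{72}y^{3} + \tfrac{1985}{72}x^{2} - \tfrac{325}{144}xy + \tfrac{41}{24}y^{2} - \tfrac{1793}{144}x - \tfrac{73}{6}y → \tfrac{1985}{72}x^{2} - \tfrac{1709}{144}xy + \tfrac{617}{108}y^{2} - \tfrac{1793}{144}x - \tfrac{73}{6}y + \tfrac{173}{54}
  leading term x^{2}: subtract (\tfrac{1985}{288})·f_3 from \tfrac{1985}{72}x^{2} - \tfrac{1709}{144}xy + \tfrac{617}{108}y^{2} - \tfrac{1793}{144}x - \tfrac{73}{6}y + \tfrac{173}{54} → -\tfrac{5771}{96}xy + \tfrac{1073}{72}y^{2} - \tfrac{9157}{576}x - \tfrac{3737}{144}y + \tfrac{50147}{576}
  leading term xy: subtract (\tfrac{5771}{144})·h_4 from -\tfrac{5771}{96}xy + \tfrac{1073}{72}y^{2} - \tfrac{9157}{576}x - \tfrac{3737}{144}y + \tfrac{50147}{576} → \tfrac{1073}{72}y^{2} - \tfrac{545477}{3456}x + \tfrac{264991}{6912}y + \tfrac{240985}{2304}
  leading term y^{2}: subtract (\tfrac{1073}{288})·f_2 from \tfrac{1073}{72}y^{2} - \tfrac{545477}{3456}x + \tfrac{264991}{6912}y + \tfrac{240985}{2304} → -\tfrac{416717}{3456}x + \tfrac{239239}{6912}y + \tfrac{198065}{2304}
  leading term x: no divisor's leading term divides it; move -\tfrac{416717}{3456}x to the remainder.
  leading term y: no divisor's leading term divides it; move \tfrac{239239}{6912}y to the remainder.
  leading term 1: no divisor's leading term divides it; move \tfrac{198065}{2304} to the remainder.
  remainder -\tfrac{416717}{3456}x + \tfrac{239239}{6912}y + \tfrac{198065}{2304} ≠ 0; add h_5 = -\tfrac{416717}{3456}x + \tfrac{239239}{6912}y + \tfrac{198065}{2304} to the basis.

S(f_2,h_4): lcm = xy^{2}. S = -\tfrac{5}{2}x^{2} + \tfrac{47}{18}xy - \tfrac{77}{72}y^{2} + \tfrac{5}{4}x - \tfrac{7}{24}y.
  leading term x^{2}: subtract (-\tfrac{5}{8})·f_3 from -\tfrac{5}{2}x^{2} + \tfrac{47}{18}xy - \tfrac{77}{72}y^{2} + \tfrac{5}{4}x - \tfrac{7}{24}y → \tfrac{503}{72}xy - \tfrac{137}{72}y^{2} + \tfrac{25}{16}x + \tfrac{23}{24}y - \tfrac{365}{48}
  leading term xy: subtract (-\tfrac{503}{108})·h_4 from \tfrac{503}{72}xy - \tfrac{137}{72}y^{2} + \tfrac{25}{16}x + \tfrac{23}{24}y - \tfrac{365}{48} → -\tfrac{137}{72}y^{2} + \tfrac{46805}{2592}x - \tfrac{33763}{5184}y - \tfrac{16661}{1728}
  leading term y^{2}: subtract (-\tfrac{137}{288})·f_2 from -\tfrac{137}{72}y^{2} + \tfrac{46805}{2592}x - \tfrac{33763}{5184}y - \tfrac{16661}{1728} → \tfrac{34475}{2592}x - \tfrac{31297}{5184}y - \tfrac{12551}{1728}
  leading term x: subtract (-\tfrac{19700}{178593})·h_5 from \tfrac{34475}{2592}x - \tfrac{31297}{5184}y - \tfrac{12551}{1728} → -\tfrac{2378089}{1071558}y + \tfrac{2378089}{1071558}
  leading term y: no divisor's leading term divides it; move -\tfrac{2378089}{1071558}y to the remainder.
  leading term 1: no divisor's leading term divides it; move \tfrac{2378089}{1071558} to the remainder.
  remainder -\tfrac{2378089}{1071558}y + \tfrac{2378089}{1071558} ≠ 0; add h_6 = -\tfrac{2378089}{1071558}y + \tfrac{2378089}{1071558} to the basis.

The other S-polynomials (S(f_1,f_3), S(f_2,f_3), S(f_3,h_4), S(f_1,h_5), S(f_2,h_5), S(f_3,h_5), S(h_4,h_5), S(f_1,h_6), S(f_2,h_6), S(f_3,h_6), S(h_4,h_6), S(h_5,h_6)) all reduce to 0 modulo the current basis, so we have a Gröbner basis.
Inter-reduce: drop elements whose leading term is divisible by another's, tail-reduce, and make monic.
Reduced Gröbner basis: {x - 1, y - 1}.
Label its elements g_1 = x - 1, g_2 = y - 1.

Reduce p = -4x^{2}y - \tfrac{7}{5}xy + 8y^{2} - 3x + \tfrac{2}{5} modulo G:
  leading term x^{2}y: subtract (-4xy)·g_1 from -4x^{2}y - \tfrac{7}{5}xy + 8y^{2} - 3x + \tfrac{2}{5} → -\tfrac{27}{5}xy + 8y^{2} - 3x + \tfrac{2}{5}
  leading term xy: subtract (-\tfrac{27}{5}y)·g_1 from -\tfrac{27}{5}xy + 8y^{2} - 3x + \tfrac{2}{5} → 8y^{2} - 3x - \tfrac{27}{5}y + \tfrac{2}{5}
  leading term y^{2}: subtract (8y)·g_2 from 8y^{2} - 3x - \tfrac{27}{5}y + \tfrac{2}{5} → -3x + \tfrac{13}{5}y + \tfrac{2}{5}
  leading term x: subtract (-3)·g_1 from -3x + \tfrac{13}{5}y + \tfrac{2}{5} → \tfrac{13}{5}y - \tfrac{13}{5}
  leading term y: subtract (\tfrac{13}{5})·g_2 from \tfrac{13}{5}y - \tfrac{13}{5} → 0
  normal form = 0.
Since the normal form is 0, p ∈ I.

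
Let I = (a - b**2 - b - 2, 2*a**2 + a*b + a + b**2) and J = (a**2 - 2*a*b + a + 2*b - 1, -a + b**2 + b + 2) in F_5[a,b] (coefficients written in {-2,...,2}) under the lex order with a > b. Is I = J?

Yes, the ideals are equal.

Since reduced Gröbner bases are canonical representatives of ideals under a given ordering, it suffices to compute and compare them.
Buchberger on the first generating set:
f_1 = a - b**2 - b - 2, LT = a.
f_2 = 2*a**2 + a*b + a + b**2, LT = a**2.

S(f_1,f_2): lcm = a**2. S = -a*b**2 + a*b + 2*b**2.
  leading term a*b**2: subtract (-b**2)·f_1 from -a*b**2 + a*b + 2*b**2 → a*b - b**4 - b**3
  leading term a*b: subtract (b)·f_1 from a*b - b**4 - b**3 → -b**4 + b**2 + 2*b
  leading term b**4: no divisor's leading term divides it; move -b**4 to the remainder.
  leading term b**2: no divisor's leading term divides it; move b**2 to the remainder.
  leading term b: no divisor's leading term divides it; move 2*b to the remainder.
  remainder -b**4 + b**2 + 2*b ≠ 0; add g_3 = -b**4 + b**2 + 2*b to the basis.

The other S-polynomials (S(f_1,g_3), S(f_2,g_3)) all reduce to 0 modulo the current basis, so we have a Gröbner basis.
Inter-reduce: drop elements whose leading term is divisible by another's, tail-reduce, and make monic.
Reduced Gröbner basis: {a - b**2 - b - 2, b**4 - b**2 - 2*b}.

Buchberger on the second generating set:
h_1 = a**2 - 2*a*b + a + 2*b - 1, LT = a**2.
h_2 = -a + b**2 + b + 2, LT = a.

S(h_1,h_2): lcm = a**2. S = a*b**2 - a*b - 2*a + 2*b - 1.
  leading term a*b**2: subtract (-b**2)·h_2 from a*b**2 - a*b - 2*a + 2*b - 1 → -a*b - 2*a + b**4 + b**3 + 2*b**2 + 2*b - 1
  leading term a*b: subtract (b)·h_2 from -a*b - 2*a + b**4 + b**3 + 2*b**2 + 2*b - 1 → -2*a + b**4 + b**2 - 1
  leading term a: subtract (2)·h_2 from -2*a + b**4 + b**2 - 1 → b**4 - b**2 - 2*b
  leading term b**4: no divisor's leading term divides it; move b**4 to the remainder.
  leading term b**2: no divisor's leading term divides it; move -b**2 to the remainder.
  leading term b: no divisor's leading term divides it; move -2*b to the remainder.
  remainder b**4 - b**2 - 2*b ≠ 0; add k_3 = b**4 - b**2 - 2*b to the basis.

The other S-polynomials (S(h_1,k_3), S(h_2,k_3)) all reduce to 0 modulo the current basis, so we have a Gröbner basis.
Inter-reduce: drop elements whose leading term is divisible by another's, tail-reduce, and make monic.
Reduced Gröbner basis: {a - b**2 - b - 2, b**4 - b**2 - 2*b}.

Same reduced basis, so the two generating sets span the same ideal.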